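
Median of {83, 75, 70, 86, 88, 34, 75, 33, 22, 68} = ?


Sorted: 22, 33, 34, 68, 70, 75, 75, 83, 86, 88
n = 10 (even)
Middle values: 70 and 75
Median = (70+75)/2 = 72.5000

Median = 72.5000


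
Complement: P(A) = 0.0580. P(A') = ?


P(not A) = 1 - 0.0580 = 0.9420

P(not A) = 0.9420


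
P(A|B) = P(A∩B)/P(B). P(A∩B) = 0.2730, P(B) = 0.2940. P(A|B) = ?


P(A|B) = 0.2730/0.2940 = 0.9286

P(A|B) = 0.9286


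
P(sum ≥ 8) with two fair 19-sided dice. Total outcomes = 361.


Total outcomes = 19×19 = 361
Favorable (sum ≥ 8): 340
P = 340/361 = 0.9418

P = 0.9418


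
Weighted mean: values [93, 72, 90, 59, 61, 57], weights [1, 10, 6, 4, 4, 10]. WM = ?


Numerator = 93*1 + 72*10 + 90*6 + 59*4 + 61*4 + 57*10 = 2403
Denominator = 1 + 10 + 6 + 4 + 4 + 10 = 35
WM = 2403/35 = 68.6571

WM = 68.6571


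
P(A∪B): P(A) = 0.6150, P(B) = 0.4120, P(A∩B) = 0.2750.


P(A∪B) = 0.6150 + 0.4120 - 0.2750
= 1.0270 - 0.2750
= 0.7520

P(A∪B) = 0.7520


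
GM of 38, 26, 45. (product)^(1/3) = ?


Product = 38 × 26 × 45 = 44460
GM = 44460^(1/3) = 35.4261

GM = 35.4261


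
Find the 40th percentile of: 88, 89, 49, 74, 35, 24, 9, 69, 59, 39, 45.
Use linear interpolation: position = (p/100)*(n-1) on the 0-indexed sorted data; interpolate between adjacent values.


Sorted: 9, 24, 35, 39, 45, 49, 59, 69, 74, 88, 89
n = 11
Index = 40/100 * 10 = 4.0000
Lower = data[4] = 45, Upper = data[5] = 49
P40 = 45 + 0*(4) = 45.0000

P40 = 45.0000


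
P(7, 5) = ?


P(7,5) = 7!/2!
= 5040/2
= 2520

P(7,5) = 2520


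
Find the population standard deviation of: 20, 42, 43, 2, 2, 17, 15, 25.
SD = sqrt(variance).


Mean = 20.7500
Variance = 214.4375
SD = sqrt(214.4375) = 14.6437

SD = 14.6437


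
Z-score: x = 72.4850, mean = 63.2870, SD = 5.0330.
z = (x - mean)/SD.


z = (72.4850 - 63.2870)/5.0330
= 9.1980/5.0330
= 1.8275

z = 1.8275


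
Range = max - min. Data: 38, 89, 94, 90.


Max = 94, Min = 38
Range = 94 - 38 = 56

Range = 56


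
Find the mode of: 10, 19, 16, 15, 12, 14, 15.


Frequencies: 10:1, 12:1, 14:1, 15:2, 16:1, 19:1
Max frequency = 2
Mode = 15

Mode = 15


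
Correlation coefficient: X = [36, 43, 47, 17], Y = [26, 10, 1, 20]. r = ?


Mean X = 35.7500, Mean Y = 14.2500
SD X = 11.519006, SD Y = 9.549215
Cov = -71.187500
r = -71.187500/(11.519006*9.549215) = -0.6472

r = -0.6472


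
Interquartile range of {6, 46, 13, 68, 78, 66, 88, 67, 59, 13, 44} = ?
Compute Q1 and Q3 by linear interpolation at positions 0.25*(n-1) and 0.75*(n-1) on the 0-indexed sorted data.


Sorted: 6, 13, 13, 44, 46, 59, 66, 67, 68, 78, 88
Q1 (25th %ile) = 28.5000
Q3 (75th %ile) = 67.5000
IQR = 67.5000 - 28.5000 = 39.0000

IQR = 39.0000


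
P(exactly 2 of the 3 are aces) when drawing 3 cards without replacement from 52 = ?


Hypergeometric: P(X=2) = C(4,2)·C(48,1) / C(52,3)
= 6 × 48 / 22100
= 288/22100 = 0.0130

P = 0.0130


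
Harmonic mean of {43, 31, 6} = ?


Sum of reciprocals = 1/43 + 1/31 + 1/6 = 0.222181
HM = 3/0.222181 = 13.5025

HM = 13.5025


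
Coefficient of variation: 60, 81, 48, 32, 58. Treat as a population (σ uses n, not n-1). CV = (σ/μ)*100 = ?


Mean = 55.8000
SD = 16.0300
CV = (16.0300/55.8000)*100 = 28.7275%

CV = 28.7275%


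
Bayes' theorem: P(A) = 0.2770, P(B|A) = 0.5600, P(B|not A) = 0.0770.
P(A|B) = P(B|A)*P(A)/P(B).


P(B) = P(B|A)*P(A) + P(B|A')*P(A')
= 0.5600*0.2770 + 0.0770*0.7230
= 0.155120 + 0.055671 = 0.210791
P(A|B) = 0.155120/0.210791 = 0.7359

P(A|B) = 0.7359


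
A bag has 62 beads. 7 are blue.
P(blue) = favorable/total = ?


P = 7/62 = 0.1129

P = 0.1129


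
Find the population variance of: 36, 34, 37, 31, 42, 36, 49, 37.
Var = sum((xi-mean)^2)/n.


Mean = 37.7500
Squared deviations: 3.0625, 14.0625, 0.5625, 45.5625, 18.0625, 3.0625, 126.5625, 0.5625
Sum = 211.5000
Variance = 211.5000/8 = 26.4375

Variance = 26.4375


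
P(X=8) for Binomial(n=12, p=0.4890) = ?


C(12,8) = 495
p^8 = 0.003269
(1-p)^4 = 0.068184
P = 495 * 0.003269 * 0.068184 = 0.1103

P(X=8) = 0.1103


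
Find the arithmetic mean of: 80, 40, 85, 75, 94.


Sum = 80 + 40 + 85 + 75 + 94 = 374
n = 5
Mean = 374/5 = 74.8000

Mean = 74.8000


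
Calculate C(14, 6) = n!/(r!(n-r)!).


C(14,6) = 14!/(6! × 8!)
= 87178291200/(720 × 40320)
= 3003

C(14,6) = 3003


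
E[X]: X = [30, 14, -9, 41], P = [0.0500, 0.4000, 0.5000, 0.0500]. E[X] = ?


E[X] = 30*0.0500 + 14*0.4000 - 9*0.5000 + 41*0.0500
= 1.5000 + 5.6000 - 4.5000 + 2.0500
= 4.6500

E[X] = 4.6500


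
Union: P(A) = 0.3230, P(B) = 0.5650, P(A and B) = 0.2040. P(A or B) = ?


P(A∪B) = 0.3230 + 0.5650 - 0.2040
= 0.8880 - 0.2040
= 0.6840

P(A∪B) = 0.6840


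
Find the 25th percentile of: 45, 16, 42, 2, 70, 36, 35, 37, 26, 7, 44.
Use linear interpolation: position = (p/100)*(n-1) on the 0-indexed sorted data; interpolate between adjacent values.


Sorted: 2, 7, 16, 26, 35, 36, 37, 42, 44, 45, 70
n = 11
Index = 25/100 * 10 = 2.5000
Lower = data[2] = 16, Upper = data[3] = 26
P25 = 16 + 0.5000*(10) = 21.0000

P25 = 21.0000


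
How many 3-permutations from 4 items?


P(4,3) = 4!/1!
= 24/1
= 24

P(4,3) = 24


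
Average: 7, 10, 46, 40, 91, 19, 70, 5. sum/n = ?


Sum = 7 + 10 + 46 + 40 + 91 + 19 + 70 + 5 = 288
n = 8
Mean = 288/8 = 36.0000

Mean = 36.0000


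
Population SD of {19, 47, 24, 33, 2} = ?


Mean = 25.0000
Variance = 222.8000
SD = sqrt(222.8000) = 14.9265

SD = 14.9265


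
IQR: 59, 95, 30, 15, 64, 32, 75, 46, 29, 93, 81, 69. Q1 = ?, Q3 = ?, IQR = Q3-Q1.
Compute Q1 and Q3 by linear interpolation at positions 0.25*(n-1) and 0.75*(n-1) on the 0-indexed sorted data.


Sorted: 15, 29, 30, 32, 46, 59, 64, 69, 75, 81, 93, 95
Q1 (25th %ile) = 31.5000
Q3 (75th %ile) = 76.5000
IQR = 76.5000 - 31.5000 = 45.0000

IQR = 45.0000


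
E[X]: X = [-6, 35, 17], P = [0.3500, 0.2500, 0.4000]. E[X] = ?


E[X] = -6*0.3500 + 35*0.2500 + 17*0.4000
= -2.1000 + 8.7500 + 6.8000
= 13.4500

E[X] = 13.4500


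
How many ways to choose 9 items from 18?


C(18,9) = 18!/(9! × 9!)
= 6402373705728000/(362880 × 362880)
= 48620

C(18,9) = 48620


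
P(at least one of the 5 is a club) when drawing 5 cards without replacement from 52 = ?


P(at least one) = 1 - P(none)
P(none) = (39/52) × (38/51) × (37/50) × (36/49) × (35/48) = 0.221534
P(at least one) = 1 - 0.221534 = 0.7785

P = 0.7785


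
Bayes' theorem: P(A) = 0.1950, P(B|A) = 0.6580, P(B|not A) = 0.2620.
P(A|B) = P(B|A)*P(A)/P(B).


P(B) = P(B|A)*P(A) + P(B|A')*P(A')
= 0.6580*0.1950 + 0.2620*0.8050
= 0.128310 + 0.210910 = 0.339220
P(A|B) = 0.128310/0.339220 = 0.3783

P(A|B) = 0.3783


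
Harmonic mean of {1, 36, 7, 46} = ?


Sum of reciprocals = 1/1 + 1/36 + 1/7 + 1/46 = 1.192374
HM = 4/1.192374 = 3.3547

HM = 3.3547


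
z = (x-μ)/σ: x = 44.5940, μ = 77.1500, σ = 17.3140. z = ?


z = (44.5940 - 77.1500)/17.3140
= -32.5560/17.3140
= -1.8803

z = -1.8803


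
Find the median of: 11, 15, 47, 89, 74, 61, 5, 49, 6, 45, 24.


Sorted: 5, 6, 11, 15, 24, 45, 47, 49, 61, 74, 89
n = 11 (odd)
Middle value = 45

Median = 45


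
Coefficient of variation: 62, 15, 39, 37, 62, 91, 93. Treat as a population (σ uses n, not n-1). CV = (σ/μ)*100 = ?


Mean = 57.0000
SD = 26.6994
CV = (26.6994/57.0000)*100 = 46.8410%

CV = 46.8410%


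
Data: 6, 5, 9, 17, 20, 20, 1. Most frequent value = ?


Frequencies: 1:1, 5:1, 6:1, 9:1, 17:1, 20:2
Max frequency = 2
Mode = 20

Mode = 20


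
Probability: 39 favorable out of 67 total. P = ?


P = 39/67 = 0.5821

P = 0.5821


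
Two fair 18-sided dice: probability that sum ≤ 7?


Total outcomes = 18×18 = 324
Favorable (sum ≤ 7): 21
P = 21/324 = 0.0648

P = 0.0648


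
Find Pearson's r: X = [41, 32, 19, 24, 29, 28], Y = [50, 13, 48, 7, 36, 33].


Mean X = 28.8333, Mean Y = 31.1667
SD X = 6.817054, SD Y = 16.221556
Cov = 20.361111
r = 20.361111/(6.817054*16.221556) = 0.1841

r = 0.1841


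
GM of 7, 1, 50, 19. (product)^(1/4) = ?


Product = 7 × 1 × 50 × 19 = 6650
GM = 6650^(1/4) = 9.0304

GM = 9.0304


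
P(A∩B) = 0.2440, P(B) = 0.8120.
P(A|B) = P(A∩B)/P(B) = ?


P(A|B) = 0.2440/0.8120 = 0.3005

P(A|B) = 0.3005


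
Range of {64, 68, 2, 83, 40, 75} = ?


Max = 83, Min = 2
Range = 83 - 2 = 81

Range = 81


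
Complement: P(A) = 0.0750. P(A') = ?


P(not A) = 1 - 0.0750 = 0.9250

P(not A) = 0.9250


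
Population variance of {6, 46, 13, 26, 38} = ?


Mean = 25.8000
Squared deviations: 392.0400, 408.0400, 163.8400, 0.0400, 148.8400
Sum = 1112.8000
Variance = 1112.8000/5 = 222.5600

Variance = 222.5600


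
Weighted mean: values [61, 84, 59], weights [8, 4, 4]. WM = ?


Numerator = 61*8 + 84*4 + 59*4 = 1060
Denominator = 8 + 4 + 4 = 16
WM = 1060/16 = 66.2500

WM = 66.2500


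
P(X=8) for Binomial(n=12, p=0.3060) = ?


C(12,8) = 495
p^8 = 7.687257e-05
(1-p)^4 = 0.231973
P = 495 * 7.687257e-05 * 0.231973 = 0.0088

P(X=8) = 0.0088


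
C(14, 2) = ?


C(14,2) = 14!/(2! × 12!)
= 87178291200/(2 × 479001600)
= 91

C(14,2) = 91


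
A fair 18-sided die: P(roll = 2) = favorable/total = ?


Favorable outcomes (roll = 2): 1
Total outcomes = 18
P = 1/18 = 0.0556

P = 0.0556


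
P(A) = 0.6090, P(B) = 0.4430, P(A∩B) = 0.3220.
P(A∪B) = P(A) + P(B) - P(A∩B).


P(A∪B) = 0.6090 + 0.4430 - 0.3220
= 1.0520 - 0.3220
= 0.7300

P(A∪B) = 0.7300


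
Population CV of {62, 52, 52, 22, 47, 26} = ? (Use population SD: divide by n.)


Mean = 43.5000
SD = 14.5344
CV = (14.5344/43.5000)*100 = 33.4125%

CV = 33.4125%


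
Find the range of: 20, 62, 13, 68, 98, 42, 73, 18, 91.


Max = 98, Min = 13
Range = 98 - 13 = 85

Range = 85


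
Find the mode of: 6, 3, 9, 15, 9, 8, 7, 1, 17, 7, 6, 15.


Frequencies: 1:1, 3:1, 6:2, 7:2, 8:1, 9:2, 15:2, 17:1
Max frequency = 2
Mode = 6, 7, 9, 15

Mode = 6, 7, 9, 15


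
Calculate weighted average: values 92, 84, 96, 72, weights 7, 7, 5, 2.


Numerator = 92*7 + 84*7 + 96*5 + 72*2 = 1856
Denominator = 7 + 7 + 5 + 2 = 21
WM = 1856/21 = 88.3810

WM = 88.3810


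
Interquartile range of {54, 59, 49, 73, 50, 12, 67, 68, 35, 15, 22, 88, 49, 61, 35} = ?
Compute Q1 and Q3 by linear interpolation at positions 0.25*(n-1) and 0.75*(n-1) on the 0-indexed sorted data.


Sorted: 12, 15, 22, 35, 35, 49, 49, 50, 54, 59, 61, 67, 68, 73, 88
Q1 (25th %ile) = 35.0000
Q3 (75th %ile) = 64.0000
IQR = 64.0000 - 35.0000 = 29.0000

IQR = 29.0000


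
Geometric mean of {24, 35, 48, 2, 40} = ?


Product = 24 × 35 × 48 × 2 × 40 = 3225600
GM = 3225600^(1/5) = 20.0319

GM = 20.0319


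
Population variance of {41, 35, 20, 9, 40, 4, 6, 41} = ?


Mean = 24.5000
Squared deviations: 272.2500, 110.2500, 20.2500, 240.2500, 240.2500, 420.2500, 342.2500, 272.2500
Sum = 1918.0000
Variance = 1918.0000/8 = 239.7500

Variance = 239.7500


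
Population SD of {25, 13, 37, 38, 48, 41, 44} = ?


Mean = 35.1429
Variance = 126.1224
SD = sqrt(126.1224) = 11.2304

SD = 11.2304


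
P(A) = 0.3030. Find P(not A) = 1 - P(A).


P(not A) = 1 - 0.3030 = 0.6970

P(not A) = 0.6970


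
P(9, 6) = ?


P(9,6) = 9!/3!
= 362880/6
= 60480

P(9,6) = 60480


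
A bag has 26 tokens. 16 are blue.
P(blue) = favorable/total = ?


P = 16/26 = 0.6154

P = 0.6154


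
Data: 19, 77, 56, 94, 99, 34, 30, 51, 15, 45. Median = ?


Sorted: 15, 19, 30, 34, 45, 51, 56, 77, 94, 99
n = 10 (even)
Middle values: 45 and 51
Median = (45+51)/2 = 48.0000

Median = 48.0000


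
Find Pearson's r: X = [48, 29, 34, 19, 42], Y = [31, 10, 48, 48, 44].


Mean X = 34.4000, Mean Y = 36.2000
SD X = 10.091581, SD Y = 14.510686
Cov = -11.280000
r = -11.280000/(10.091581*14.510686) = -0.0770

r = -0.0770


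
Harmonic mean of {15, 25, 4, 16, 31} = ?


Sum of reciprocals = 1/15 + 1/25 + 1/4 + 1/16 + 1/31 = 0.451425
HM = 5/0.451425 = 11.0760

HM = 11.0760


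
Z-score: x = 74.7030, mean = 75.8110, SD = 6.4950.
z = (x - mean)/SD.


z = (74.7030 - 75.8110)/6.4950
= -1.1080/6.4950
= -0.1706

z = -0.1706


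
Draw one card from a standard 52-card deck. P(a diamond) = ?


13 diamonds in 52 cards
P = 13/52 = 0.2500

P = 0.2500


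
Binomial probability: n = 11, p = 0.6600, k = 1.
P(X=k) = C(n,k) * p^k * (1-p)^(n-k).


C(11,1) = 11
p^1 = 0.660000
(1-p)^10 = 2.064378e-05
P = 11 * 0.660000 * 2.064378e-05 = 0.0001

P(X=1) = 0.0001


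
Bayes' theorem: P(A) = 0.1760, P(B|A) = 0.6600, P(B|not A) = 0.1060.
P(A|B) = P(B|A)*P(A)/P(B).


P(B) = P(B|A)*P(A) + P(B|A')*P(A')
= 0.6600*0.1760 + 0.1060*0.8240
= 0.116160 + 0.087344 = 0.203504
P(A|B) = 0.116160/0.203504 = 0.5708

P(A|B) = 0.5708


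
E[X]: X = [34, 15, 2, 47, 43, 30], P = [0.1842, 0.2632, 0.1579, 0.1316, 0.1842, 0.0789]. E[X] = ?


E[X] = 34*0.1842 + 15*0.2632 + 2*0.1579 + 47*0.1316 + 43*0.1842 + 30*0.0789
= 6.2628 + 3.9480 + 0.3158 + 6.1852 + 7.9206 + 2.3670
= 26.9994

E[X] = 26.9994


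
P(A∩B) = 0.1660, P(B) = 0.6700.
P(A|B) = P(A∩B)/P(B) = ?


P(A|B) = 0.1660/0.6700 = 0.2478

P(A|B) = 0.2478


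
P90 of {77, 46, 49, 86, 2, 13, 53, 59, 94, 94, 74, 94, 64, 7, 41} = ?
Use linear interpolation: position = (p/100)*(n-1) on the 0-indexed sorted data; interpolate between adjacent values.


Sorted: 2, 7, 13, 41, 46, 49, 53, 59, 64, 74, 77, 86, 94, 94, 94
n = 15
Index = 90/100 * 14 = 12.6000
Lower = data[12] = 94, Upper = data[13] = 94
P90 = 94 + 0.6000*(0) = 94.0000

P90 = 94.0000


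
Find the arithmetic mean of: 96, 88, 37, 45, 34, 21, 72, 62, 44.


Sum = 96 + 88 + 37 + 45 + 34 + 21 + 72 + 62 + 44 = 499
n = 9
Mean = 499/9 = 55.4444

Mean = 55.4444


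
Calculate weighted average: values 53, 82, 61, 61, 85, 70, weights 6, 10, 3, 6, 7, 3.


Numerator = 53*6 + 82*10 + 61*3 + 61*6 + 85*7 + 70*3 = 2492
Denominator = 6 + 10 + 3 + 6 + 7 + 3 = 35
WM = 2492/35 = 71.2000

WM = 71.2000


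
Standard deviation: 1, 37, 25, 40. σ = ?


Mean = 25.7500
Variance = 235.6875
SD = sqrt(235.6875) = 15.3521

SD = 15.3521


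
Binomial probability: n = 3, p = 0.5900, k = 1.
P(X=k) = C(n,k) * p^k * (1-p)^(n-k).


C(3,1) = 3
p^1 = 0.590000
(1-p)^2 = 0.168100
P = 3 * 0.590000 * 0.168100 = 0.2975

P(X=1) = 0.2975


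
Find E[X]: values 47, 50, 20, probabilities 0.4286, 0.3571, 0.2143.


E[X] = 47*0.4286 + 50*0.3571 + 20*0.2143
= 20.1442 + 17.8550 + 4.2860
= 42.2852

E[X] = 42.2852


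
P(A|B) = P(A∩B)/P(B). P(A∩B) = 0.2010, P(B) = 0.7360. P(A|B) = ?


P(A|B) = 0.2010/0.7360 = 0.2731

P(A|B) = 0.2731


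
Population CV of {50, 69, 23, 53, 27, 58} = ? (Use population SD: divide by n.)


Mean = 46.6667
SD = 16.4587
CV = (16.4587/46.6667)*100 = 35.2686%

CV = 35.2686%


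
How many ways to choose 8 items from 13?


C(13,8) = 13!/(8! × 5!)
= 6227020800/(40320 × 120)
= 1287

C(13,8) = 1287


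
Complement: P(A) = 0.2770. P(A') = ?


P(not A) = 1 - 0.2770 = 0.7230

P(not A) = 0.7230


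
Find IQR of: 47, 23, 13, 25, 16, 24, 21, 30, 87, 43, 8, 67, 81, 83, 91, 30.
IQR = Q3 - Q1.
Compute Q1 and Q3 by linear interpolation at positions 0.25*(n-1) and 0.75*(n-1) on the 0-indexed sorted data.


Sorted: 8, 13, 16, 21, 23, 24, 25, 30, 30, 43, 47, 67, 81, 83, 87, 91
Q1 (25th %ile) = 22.5000
Q3 (75th %ile) = 70.5000
IQR = 70.5000 - 22.5000 = 48.0000

IQR = 48.0000


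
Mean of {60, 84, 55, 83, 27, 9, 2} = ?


Sum = 60 + 84 + 55 + 83 + 27 + 9 + 2 = 320
n = 7
Mean = 320/7 = 45.7143

Mean = 45.7143


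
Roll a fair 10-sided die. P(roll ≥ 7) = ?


Favorable outcomes (roll ≥ 7): 4
Total outcomes = 10
P = 4/10 = 0.4000

P = 0.4000


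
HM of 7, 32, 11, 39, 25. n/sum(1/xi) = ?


Sum of reciprocals = 1/7 + 1/32 + 1/11 + 1/39 + 1/25 = 0.330657
HM = 5/0.330657 = 15.1214

HM = 15.1214


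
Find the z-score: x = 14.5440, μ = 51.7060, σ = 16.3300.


z = (14.5440 - 51.7060)/16.3300
= -37.1620/16.3300
= -2.2757

z = -2.2757


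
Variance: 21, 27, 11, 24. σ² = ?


Mean = 20.7500
Squared deviations: 0.0625, 39.0625, 95.0625, 10.5625
Sum = 144.7500
Variance = 144.7500/4 = 36.1875

Variance = 36.1875


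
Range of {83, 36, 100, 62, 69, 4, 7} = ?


Max = 100, Min = 4
Range = 100 - 4 = 96

Range = 96


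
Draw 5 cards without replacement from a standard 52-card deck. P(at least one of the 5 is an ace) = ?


P(at least one) = 1 - P(none)
P(none) = (48/52) × (47/51) × (46/50) × (45/49) × (44/48) = 0.658842
P(at least one) = 1 - 0.658842 = 0.3412

P = 0.3412


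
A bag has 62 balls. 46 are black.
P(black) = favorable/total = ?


P = 46/62 = 0.7419

P = 0.7419


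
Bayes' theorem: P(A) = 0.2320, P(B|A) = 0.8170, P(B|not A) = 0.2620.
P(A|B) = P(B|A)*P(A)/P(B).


P(B) = P(B|A)*P(A) + P(B|A')*P(A')
= 0.8170*0.2320 + 0.2620*0.7680
= 0.189544 + 0.201216 = 0.390760
P(A|B) = 0.189544/0.390760 = 0.4851

P(A|B) = 0.4851


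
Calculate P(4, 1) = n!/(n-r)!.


P(4,1) = 4!/3!
= 24/6
= 4

P(4,1) = 4


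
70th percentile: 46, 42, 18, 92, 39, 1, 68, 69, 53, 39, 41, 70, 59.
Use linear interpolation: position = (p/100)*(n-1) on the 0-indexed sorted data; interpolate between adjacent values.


Sorted: 1, 18, 39, 39, 41, 42, 46, 53, 59, 68, 69, 70, 92
n = 13
Index = 70/100 * 12 = 8.4000
Lower = data[8] = 59, Upper = data[9] = 68
P70 = 59 + 0.4000*(9) = 62.6000

P70 = 62.6000


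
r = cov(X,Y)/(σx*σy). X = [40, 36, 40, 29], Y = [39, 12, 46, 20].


Mean X = 36.2500, Mean Y = 29.2500
SD X = 4.493050, SD Y = 13.772709
Cov = 42.687500
r = 42.687500/(4.493050*13.772709) = 0.6898

r = 0.6898


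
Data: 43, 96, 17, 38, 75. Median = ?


Sorted: 17, 38, 43, 75, 96
n = 5 (odd)
Middle value = 43

Median = 43


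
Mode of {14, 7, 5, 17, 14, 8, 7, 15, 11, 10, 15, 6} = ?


Frequencies: 5:1, 6:1, 7:2, 8:1, 10:1, 11:1, 14:2, 15:2, 17:1
Max frequency = 2
Mode = 7, 14, 15

Mode = 7, 14, 15


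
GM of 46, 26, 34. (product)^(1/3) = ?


Product = 46 × 26 × 34 = 40664
GM = 40664^(1/3) = 34.3877

GM = 34.3877


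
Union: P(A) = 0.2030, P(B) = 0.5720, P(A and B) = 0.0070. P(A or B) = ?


P(A∪B) = 0.2030 + 0.5720 - 0.0070
= 0.7750 - 0.0070
= 0.7680

P(A∪B) = 0.7680


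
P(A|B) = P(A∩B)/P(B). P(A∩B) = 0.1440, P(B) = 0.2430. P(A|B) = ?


P(A|B) = 0.1440/0.2430 = 0.5926

P(A|B) = 0.5926


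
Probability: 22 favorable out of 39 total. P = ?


P = 22/39 = 0.5641

P = 0.5641


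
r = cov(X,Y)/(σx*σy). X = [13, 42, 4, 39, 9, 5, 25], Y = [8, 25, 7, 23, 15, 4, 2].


Mean X = 19.5714, Mean Y = 12.0000
SD X = 14.734383, SD Y = 8.485281
Cov = 91.428571
r = 91.428571/(14.734383*8.485281) = 0.7313

r = 0.7313


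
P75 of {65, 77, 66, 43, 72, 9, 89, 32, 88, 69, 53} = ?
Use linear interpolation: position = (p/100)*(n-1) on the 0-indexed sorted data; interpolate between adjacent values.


Sorted: 9, 32, 43, 53, 65, 66, 69, 72, 77, 88, 89
n = 11
Index = 75/100 * 10 = 7.5000
Lower = data[7] = 72, Upper = data[8] = 77
P75 = 72 + 0.5000*(5) = 74.5000

P75 = 74.5000


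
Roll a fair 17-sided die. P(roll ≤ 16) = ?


Favorable outcomes (roll ≤ 16): 16
Total outcomes = 17
P = 16/17 = 0.9412

P = 0.9412


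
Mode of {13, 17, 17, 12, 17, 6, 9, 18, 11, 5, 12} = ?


Frequencies: 5:1, 6:1, 9:1, 11:1, 12:2, 13:1, 17:3, 18:1
Max frequency = 3
Mode = 17

Mode = 17


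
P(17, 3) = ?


P(17,3) = 17!/14!
= 355687428096000/87178291200
= 4080

P(17,3) = 4080


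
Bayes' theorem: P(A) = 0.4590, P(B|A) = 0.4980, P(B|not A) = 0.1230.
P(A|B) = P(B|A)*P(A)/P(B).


P(B) = P(B|A)*P(A) + P(B|A')*P(A')
= 0.4980*0.4590 + 0.1230*0.5410
= 0.228582 + 0.066543 = 0.295125
P(A|B) = 0.228582/0.295125 = 0.7745

P(A|B) = 0.7745


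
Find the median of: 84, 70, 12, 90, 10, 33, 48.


Sorted: 10, 12, 33, 48, 70, 84, 90
n = 7 (odd)
Middle value = 48

Median = 48


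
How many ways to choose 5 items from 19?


C(19,5) = 19!/(5! × 14!)
= 121645100408832000/(120 × 87178291200)
= 11628

C(19,5) = 11628


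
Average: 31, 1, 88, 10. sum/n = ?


Sum = 31 + 1 + 88 + 10 = 130
n = 4
Mean = 130/4 = 32.5000

Mean = 32.5000


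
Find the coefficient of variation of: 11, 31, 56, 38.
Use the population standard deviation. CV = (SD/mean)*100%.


Mean = 34.0000
SD = 16.1090
CV = (16.1090/34.0000)*100 = 47.3794%

CV = 47.3794%


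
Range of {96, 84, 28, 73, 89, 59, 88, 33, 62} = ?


Max = 96, Min = 28
Range = 96 - 28 = 68

Range = 68


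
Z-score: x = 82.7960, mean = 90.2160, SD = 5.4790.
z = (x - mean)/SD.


z = (82.7960 - 90.2160)/5.4790
= -7.4200/5.4790
= -1.3543

z = -1.3543


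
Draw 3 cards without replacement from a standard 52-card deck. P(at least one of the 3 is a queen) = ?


P(at least one) = 1 - P(none)
P(none) = (48/52) × (47/51) × (46/50) = 0.782624
P(at least one) = 1 - 0.782624 = 0.2174

P = 0.2174


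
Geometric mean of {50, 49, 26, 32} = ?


Product = 50 × 49 × 26 × 32 = 2038400
GM = 2038400^(1/4) = 37.7853

GM = 37.7853


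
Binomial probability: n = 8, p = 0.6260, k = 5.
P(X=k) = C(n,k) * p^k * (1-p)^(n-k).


C(8,5) = 56
p^5 = 0.096133
(1-p)^3 = 0.052314
P = 56 * 0.096133 * 0.052314 = 0.2816

P(X=5) = 0.2816


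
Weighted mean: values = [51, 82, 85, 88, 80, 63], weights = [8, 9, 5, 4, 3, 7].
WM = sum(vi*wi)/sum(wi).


Numerator = 51*8 + 82*9 + 85*5 + 88*4 + 80*3 + 63*7 = 2604
Denominator = 8 + 9 + 5 + 4 + 3 + 7 = 36
WM = 2604/36 = 72.3333

WM = 72.3333


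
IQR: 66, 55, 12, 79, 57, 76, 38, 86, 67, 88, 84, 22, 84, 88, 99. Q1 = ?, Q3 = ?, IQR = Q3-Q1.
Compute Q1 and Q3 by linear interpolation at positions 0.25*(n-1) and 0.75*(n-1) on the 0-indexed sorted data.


Sorted: 12, 22, 38, 55, 57, 66, 67, 76, 79, 84, 84, 86, 88, 88, 99
Q1 (25th %ile) = 56.0000
Q3 (75th %ile) = 85.0000
IQR = 85.0000 - 56.0000 = 29.0000

IQR = 29.0000


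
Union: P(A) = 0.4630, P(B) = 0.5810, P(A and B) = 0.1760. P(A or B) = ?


P(A∪B) = 0.4630 + 0.5810 - 0.1760
= 1.0440 - 0.1760
= 0.8680

P(A∪B) = 0.8680


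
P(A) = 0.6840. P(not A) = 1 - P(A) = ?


P(not A) = 1 - 0.6840 = 0.3160

P(not A) = 0.3160


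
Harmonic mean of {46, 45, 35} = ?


Sum of reciprocals = 1/46 + 1/45 + 1/35 = 0.072533
HM = 3/0.072533 = 41.3606

HM = 41.3606


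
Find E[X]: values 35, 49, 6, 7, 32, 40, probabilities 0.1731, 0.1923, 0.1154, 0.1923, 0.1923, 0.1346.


E[X] = 35*0.1731 + 49*0.1923 + 6*0.1154 + 7*0.1923 + 32*0.1923 + 40*0.1346
= 6.0585 + 9.4227 + 0.6924 + 1.3461 + 6.1536 + 5.3840
= 29.0573

E[X] = 29.0573


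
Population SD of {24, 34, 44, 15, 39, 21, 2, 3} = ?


Mean = 22.7500
Variance = 215.9375
SD = sqrt(215.9375) = 14.6948

SD = 14.6948


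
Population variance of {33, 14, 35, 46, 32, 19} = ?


Mean = 29.8333
Squared deviations: 10.0278, 250.6944, 26.6944, 261.3611, 4.6944, 117.3611
Sum = 670.8333
Variance = 670.8333/6 = 111.8056

Variance = 111.8056


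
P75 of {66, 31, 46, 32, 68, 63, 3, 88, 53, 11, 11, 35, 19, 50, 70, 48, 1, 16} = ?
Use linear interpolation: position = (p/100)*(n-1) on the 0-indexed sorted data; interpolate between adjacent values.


Sorted: 1, 3, 11, 11, 16, 19, 31, 32, 35, 46, 48, 50, 53, 63, 66, 68, 70, 88
n = 18
Index = 75/100 * 17 = 12.7500
Lower = data[12] = 53, Upper = data[13] = 63
P75 = 53 + 0.7500*(10) = 60.5000

P75 = 60.5000


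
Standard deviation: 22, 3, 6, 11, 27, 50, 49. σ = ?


Mean = 24.0000
Variance = 321.1429
SD = sqrt(321.1429) = 17.9205

SD = 17.9205


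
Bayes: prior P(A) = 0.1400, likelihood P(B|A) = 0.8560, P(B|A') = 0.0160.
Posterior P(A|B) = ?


P(B) = P(B|A)*P(A) + P(B|A')*P(A')
= 0.8560*0.1400 + 0.0160*0.8600
= 0.119840 + 0.013760 = 0.133600
P(A|B) = 0.119840/0.133600 = 0.8970

P(A|B) = 0.8970


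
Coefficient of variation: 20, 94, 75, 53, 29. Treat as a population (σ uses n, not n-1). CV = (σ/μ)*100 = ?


Mean = 54.2000
SD = 27.6507
CV = (27.6507/54.2000)*100 = 51.0160%

CV = 51.0160%


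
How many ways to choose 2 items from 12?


C(12,2) = 12!/(2! × 10!)
= 479001600/(2 × 3628800)
= 66

C(12,2) = 66


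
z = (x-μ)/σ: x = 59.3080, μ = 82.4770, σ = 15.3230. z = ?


z = (59.3080 - 82.4770)/15.3230
= -23.1690/15.3230
= -1.5120

z = -1.5120


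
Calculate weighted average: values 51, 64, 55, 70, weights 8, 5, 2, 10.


Numerator = 51*8 + 64*5 + 55*2 + 70*10 = 1538
Denominator = 8 + 5 + 2 + 10 = 25
WM = 1538/25 = 61.5200

WM = 61.5200


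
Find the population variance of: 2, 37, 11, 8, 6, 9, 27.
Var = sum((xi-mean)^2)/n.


Mean = 14.2857
Squared deviations: 150.9388, 515.9388, 10.7959, 39.5102, 68.6531, 27.9388, 161.6531
Sum = 975.4286
Variance = 975.4286/7 = 139.3469

Variance = 139.3469


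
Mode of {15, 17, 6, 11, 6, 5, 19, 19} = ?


Frequencies: 5:1, 6:2, 11:1, 15:1, 17:1, 19:2
Max frequency = 2
Mode = 6, 19

Mode = 6, 19


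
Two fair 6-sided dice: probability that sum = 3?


Total outcomes = 6×6 = 36
Favorable (sum = 3): 2
P = 2/36 = 0.0556

P = 0.0556


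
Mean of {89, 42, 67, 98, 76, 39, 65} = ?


Sum = 89 + 42 + 67 + 98 + 76 + 39 + 65 = 476
n = 7
Mean = 476/7 = 68.0000

Mean = 68.0000


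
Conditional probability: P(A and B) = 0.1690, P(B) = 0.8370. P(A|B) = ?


P(A|B) = 0.1690/0.8370 = 0.2019

P(A|B) = 0.2019


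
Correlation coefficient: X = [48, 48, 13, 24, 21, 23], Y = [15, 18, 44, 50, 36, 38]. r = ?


Mean X = 29.5000, Mean Y = 33.5000
SD X = 13.549293, SD Y = 12.854960
Cov = -157.250000
r = -157.250000/(13.549293*12.854960) = -0.9028

r = -0.9028


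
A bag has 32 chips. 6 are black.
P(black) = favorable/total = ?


P = 6/32 = 0.1875

P = 0.1875


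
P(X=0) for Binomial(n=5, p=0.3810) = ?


C(5,0) = 1
p^0 = 1.000000
(1-p)^5 = 0.090877
P = 1 * 1.000000 * 0.090877 = 0.0909

P(X=0) = 0.0909


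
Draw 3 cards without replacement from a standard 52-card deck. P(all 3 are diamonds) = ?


P(all diamonds) = (13/52) × (12/51) × (11/50)
= 0.0129

P = 0.0129


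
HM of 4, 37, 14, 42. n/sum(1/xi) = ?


Sum of reciprocals = 1/4 + 1/37 + 1/14 + 1/42 = 0.372265
HM = 4/0.372265 = 10.7450

HM = 10.7450


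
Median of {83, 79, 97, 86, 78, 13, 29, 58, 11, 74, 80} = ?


Sorted: 11, 13, 29, 58, 74, 78, 79, 80, 83, 86, 97
n = 11 (odd)
Middle value = 78

Median = 78


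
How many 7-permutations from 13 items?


P(13,7) = 13!/6!
= 6227020800/720
= 8648640

P(13,7) = 8648640


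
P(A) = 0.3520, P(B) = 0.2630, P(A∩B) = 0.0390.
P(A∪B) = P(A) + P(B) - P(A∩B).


P(A∪B) = 0.3520 + 0.2630 - 0.0390
= 0.6150 - 0.0390
= 0.5760

P(A∪B) = 0.5760


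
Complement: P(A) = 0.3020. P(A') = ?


P(not A) = 1 - 0.3020 = 0.6980

P(not A) = 0.6980


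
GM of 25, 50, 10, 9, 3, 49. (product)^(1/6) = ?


Product = 25 × 50 × 10 × 9 × 3 × 49 = 16537500
GM = 16537500^(1/6) = 15.9617

GM = 15.9617


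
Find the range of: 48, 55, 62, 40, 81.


Max = 81, Min = 40
Range = 81 - 40 = 41

Range = 41


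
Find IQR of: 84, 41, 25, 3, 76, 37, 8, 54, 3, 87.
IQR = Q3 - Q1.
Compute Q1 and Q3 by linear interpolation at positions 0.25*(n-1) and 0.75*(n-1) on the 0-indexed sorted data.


Sorted: 3, 3, 8, 25, 37, 41, 54, 76, 84, 87
Q1 (25th %ile) = 12.2500
Q3 (75th %ile) = 70.5000
IQR = 70.5000 - 12.2500 = 58.2500

IQR = 58.2500


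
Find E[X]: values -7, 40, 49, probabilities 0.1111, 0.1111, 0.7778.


E[X] = -7*0.1111 + 40*0.1111 + 49*0.7778
= -0.7777 + 4.4440 + 38.1122
= 41.7785

E[X] = 41.7785


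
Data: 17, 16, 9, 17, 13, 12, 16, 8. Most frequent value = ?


Frequencies: 8:1, 9:1, 12:1, 13:1, 16:2, 17:2
Max frequency = 2
Mode = 16, 17

Mode = 16, 17


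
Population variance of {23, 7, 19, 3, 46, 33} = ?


Mean = 21.8333
Squared deviations: 1.3611, 220.0278, 8.0278, 354.6944, 584.0278, 124.6944
Sum = 1292.8333
Variance = 1292.8333/6 = 215.4722

Variance = 215.4722


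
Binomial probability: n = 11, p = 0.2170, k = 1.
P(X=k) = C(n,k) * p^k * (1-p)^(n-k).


C(11,1) = 11
p^1 = 0.217000
(1-p)^10 = 0.086620
P = 11 * 0.217000 * 0.086620 = 0.2068

P(X=1) = 0.2068


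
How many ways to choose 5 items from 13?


C(13,5) = 13!/(5! × 8!)
= 6227020800/(120 × 40320)
= 1287

C(13,5) = 1287


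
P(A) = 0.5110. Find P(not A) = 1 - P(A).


P(not A) = 1 - 0.5110 = 0.4890

P(not A) = 0.4890


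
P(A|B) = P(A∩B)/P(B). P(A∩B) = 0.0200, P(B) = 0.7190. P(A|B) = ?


P(A|B) = 0.0200/0.7190 = 0.0278

P(A|B) = 0.0278


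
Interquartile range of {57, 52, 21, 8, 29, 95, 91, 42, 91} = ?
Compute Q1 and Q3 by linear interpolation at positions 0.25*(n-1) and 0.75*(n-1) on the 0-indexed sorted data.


Sorted: 8, 21, 29, 42, 52, 57, 91, 91, 95
Q1 (25th %ile) = 29.0000
Q3 (75th %ile) = 91.0000
IQR = 91.0000 - 29.0000 = 62.0000

IQR = 62.0000


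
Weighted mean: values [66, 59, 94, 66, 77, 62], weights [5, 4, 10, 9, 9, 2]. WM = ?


Numerator = 66*5 + 59*4 + 94*10 + 66*9 + 77*9 + 62*2 = 2917
Denominator = 5 + 4 + 10 + 9 + 9 + 2 = 39
WM = 2917/39 = 74.7949

WM = 74.7949


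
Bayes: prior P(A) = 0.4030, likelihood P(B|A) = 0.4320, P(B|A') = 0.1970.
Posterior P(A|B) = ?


P(B) = P(B|A)*P(A) + P(B|A')*P(A')
= 0.4320*0.4030 + 0.1970*0.5970
= 0.174096 + 0.117609 = 0.291705
P(A|B) = 0.174096/0.291705 = 0.5968

P(A|B) = 0.5968


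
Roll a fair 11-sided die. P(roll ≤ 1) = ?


Favorable outcomes (roll ≤ 1): 1
Total outcomes = 11
P = 1/11 = 0.0909

P = 0.0909


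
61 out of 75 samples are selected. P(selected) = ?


P = 61/75 = 0.8133

P = 0.8133


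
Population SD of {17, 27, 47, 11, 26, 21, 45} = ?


Mean = 27.7143
Variance = 159.0612
SD = sqrt(159.0612) = 12.6119

SD = 12.6119


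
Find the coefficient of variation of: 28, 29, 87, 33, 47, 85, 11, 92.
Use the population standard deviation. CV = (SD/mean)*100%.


Mean = 51.5000
SD = 29.7574
CV = (29.7574/51.5000)*100 = 57.7813%

CV = 57.7813%


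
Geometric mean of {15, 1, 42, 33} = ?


Product = 15 × 1 × 42 × 33 = 20790
GM = 20790^(1/4) = 12.0078

GM = 12.0078


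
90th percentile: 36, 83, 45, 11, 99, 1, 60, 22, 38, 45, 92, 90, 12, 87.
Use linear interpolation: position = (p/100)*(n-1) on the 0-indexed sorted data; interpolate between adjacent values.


Sorted: 1, 11, 12, 22, 36, 38, 45, 45, 60, 83, 87, 90, 92, 99
n = 14
Index = 90/100 * 13 = 11.7000
Lower = data[11] = 90, Upper = data[12] = 92
P90 = 90 + 0.7000*(2) = 91.4000

P90 = 91.4000


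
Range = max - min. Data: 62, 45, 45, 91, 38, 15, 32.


Max = 91, Min = 15
Range = 91 - 15 = 76

Range = 76


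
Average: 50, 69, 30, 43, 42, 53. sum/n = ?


Sum = 50 + 69 + 30 + 43 + 42 + 53 = 287
n = 6
Mean = 287/6 = 47.8333

Mean = 47.8333


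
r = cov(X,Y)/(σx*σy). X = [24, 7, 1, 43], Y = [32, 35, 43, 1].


Mean X = 18.7500, Mean Y = 27.7500
SD X = 16.345871, SD Y = 15.958932
Cov = -245.562500
r = -245.562500/(16.345871*15.958932) = -0.9413

r = -0.9413


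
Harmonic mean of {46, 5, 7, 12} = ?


Sum of reciprocals = 1/46 + 1/5 + 1/7 + 1/12 = 0.447930
HM = 4/0.447930 = 8.9300

HM = 8.9300


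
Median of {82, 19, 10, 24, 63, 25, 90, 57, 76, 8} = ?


Sorted: 8, 10, 19, 24, 25, 57, 63, 76, 82, 90
n = 10 (even)
Middle values: 25 and 57
Median = (25+57)/2 = 41.0000

Median = 41.0000


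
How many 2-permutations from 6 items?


P(6,2) = 6!/4!
= 720/24
= 30

P(6,2) = 30


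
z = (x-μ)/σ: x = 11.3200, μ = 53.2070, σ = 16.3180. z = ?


z = (11.3200 - 53.2070)/16.3180
= -41.8870/16.3180
= -2.5669

z = -2.5669


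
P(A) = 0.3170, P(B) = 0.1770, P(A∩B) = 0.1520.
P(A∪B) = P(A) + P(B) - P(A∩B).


P(A∪B) = 0.3170 + 0.1770 - 0.1520
= 0.4940 - 0.1520
= 0.3420

P(A∪B) = 0.3420


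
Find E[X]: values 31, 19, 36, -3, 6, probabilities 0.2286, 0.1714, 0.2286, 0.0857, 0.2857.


E[X] = 31*0.2286 + 19*0.1714 + 36*0.2286 - 3*0.0857 + 6*0.2857
= 7.0866 + 3.2566 + 8.2296 - 0.2571 + 1.7142
= 20.0299

E[X] = 20.0299


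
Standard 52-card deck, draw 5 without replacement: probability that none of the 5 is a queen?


P(no queens) = (48/52) × (47/51) × (46/50) × (45/49) × (44/48)
= 0.6588

P = 0.6588


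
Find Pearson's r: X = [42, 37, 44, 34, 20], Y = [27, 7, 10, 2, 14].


Mean X = 35.4000, Mean Y = 12.0000
SD X = 8.475848, SD Y = 8.461678
Cov = 11.400000
r = 11.400000/(8.475848*8.461678) = 0.1590

r = 0.1590


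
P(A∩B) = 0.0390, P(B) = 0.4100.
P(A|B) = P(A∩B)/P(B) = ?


P(A|B) = 0.0390/0.4100 = 0.0951

P(A|B) = 0.0951


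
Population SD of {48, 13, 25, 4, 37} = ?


Mean = 25.4000
Variance = 251.4400
SD = sqrt(251.4400) = 15.8569

SD = 15.8569


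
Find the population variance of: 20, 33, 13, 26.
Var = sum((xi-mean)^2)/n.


Mean = 23.0000
Squared deviations: 9.0000, 100.0000, 100.0000, 9.0000
Sum = 218.0000
Variance = 218.0000/4 = 54.5000

Variance = 54.5000


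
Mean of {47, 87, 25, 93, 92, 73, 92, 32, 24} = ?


Sum = 47 + 87 + 25 + 93 + 92 + 73 + 92 + 32 + 24 = 565
n = 9
Mean = 565/9 = 62.7778

Mean = 62.7778


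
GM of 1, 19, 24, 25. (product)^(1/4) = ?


Product = 1 × 19 × 24 × 25 = 11400
GM = 11400^(1/4) = 10.3330

GM = 10.3330


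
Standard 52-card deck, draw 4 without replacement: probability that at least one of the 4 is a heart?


P(at least one) = 1 - P(none)
P(none) = (39/52) × (38/51) × (37/50) × (36/49) = 0.303818
P(at least one) = 1 - 0.303818 = 0.6962

P = 0.6962


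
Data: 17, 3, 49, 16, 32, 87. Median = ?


Sorted: 3, 16, 17, 32, 49, 87
n = 6 (even)
Middle values: 17 and 32
Median = (17+32)/2 = 24.5000

Median = 24.5000


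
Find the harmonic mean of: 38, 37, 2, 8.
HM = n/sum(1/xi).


Sum of reciprocals = 1/38 + 1/37 + 1/2 + 1/8 = 0.678343
HM = 4/0.678343 = 5.8967

HM = 5.8967


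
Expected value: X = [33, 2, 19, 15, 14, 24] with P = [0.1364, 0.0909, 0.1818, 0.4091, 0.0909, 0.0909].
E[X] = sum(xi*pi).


E[X] = 33*0.1364 + 2*0.0909 + 19*0.1818 + 15*0.4091 + 14*0.0909 + 24*0.0909
= 4.5012 + 0.1818 + 3.4542 + 6.1365 + 1.2726 + 2.1816
= 17.7279

E[X] = 17.7279


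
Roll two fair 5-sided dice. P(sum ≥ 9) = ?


Total outcomes = 5×5 = 25
Favorable (sum ≥ 9): 3
P = 3/25 = 0.1200

P = 0.1200


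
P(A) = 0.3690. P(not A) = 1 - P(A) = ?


P(not A) = 1 - 0.3690 = 0.6310

P(not A) = 0.6310


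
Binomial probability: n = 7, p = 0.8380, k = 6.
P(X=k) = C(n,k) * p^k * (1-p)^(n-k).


C(7,6) = 7
p^6 = 0.346309
(1-p)^1 = 0.162000
P = 7 * 0.346309 * 0.162000 = 0.3927

P(X=6) = 0.3927


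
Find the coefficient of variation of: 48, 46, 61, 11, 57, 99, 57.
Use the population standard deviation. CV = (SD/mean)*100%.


Mean = 54.1429
SD = 24.0263
CV = (24.0263/54.1429)*100 = 44.3758%

CV = 44.3758%


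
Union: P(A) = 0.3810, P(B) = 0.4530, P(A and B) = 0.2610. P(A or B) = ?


P(A∪B) = 0.3810 + 0.4530 - 0.2610
= 0.8340 - 0.2610
= 0.5730

P(A∪B) = 0.5730


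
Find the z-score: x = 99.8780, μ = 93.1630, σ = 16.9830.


z = (99.8780 - 93.1630)/16.9830
= 6.7150/16.9830
= 0.3954

z = 0.3954


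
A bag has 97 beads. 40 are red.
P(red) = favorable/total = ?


P = 40/97 = 0.4124

P = 0.4124


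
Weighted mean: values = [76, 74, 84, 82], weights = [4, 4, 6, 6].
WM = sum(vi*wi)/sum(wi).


Numerator = 76*4 + 74*4 + 84*6 + 82*6 = 1596
Denominator = 4 + 4 + 6 + 6 = 20
WM = 1596/20 = 79.8000

WM = 79.8000


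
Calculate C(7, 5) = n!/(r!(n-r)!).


C(7,5) = 7!/(5! × 2!)
= 5040/(120 × 2)
= 21

C(7,5) = 21


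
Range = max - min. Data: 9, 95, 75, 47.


Max = 95, Min = 9
Range = 95 - 9 = 86

Range = 86


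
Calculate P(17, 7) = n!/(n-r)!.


P(17,7) = 17!/10!
= 355687428096000/3628800
= 98017920

P(17,7) = 98017920


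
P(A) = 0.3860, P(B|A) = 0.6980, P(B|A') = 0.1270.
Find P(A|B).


P(B) = P(B|A)*P(A) + P(B|A')*P(A')
= 0.6980*0.3860 + 0.1270*0.6140
= 0.269428 + 0.077978 = 0.347406
P(A|B) = 0.269428/0.347406 = 0.7755

P(A|B) = 0.7755


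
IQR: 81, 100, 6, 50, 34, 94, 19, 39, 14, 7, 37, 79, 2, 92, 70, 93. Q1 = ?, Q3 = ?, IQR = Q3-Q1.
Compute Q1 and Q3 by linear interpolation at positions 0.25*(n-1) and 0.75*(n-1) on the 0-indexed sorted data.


Sorted: 2, 6, 7, 14, 19, 34, 37, 39, 50, 70, 79, 81, 92, 93, 94, 100
Q1 (25th %ile) = 17.7500
Q3 (75th %ile) = 83.7500
IQR = 83.7500 - 17.7500 = 66.0000

IQR = 66.0000


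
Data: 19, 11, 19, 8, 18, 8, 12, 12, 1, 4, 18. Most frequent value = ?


Frequencies: 1:1, 4:1, 8:2, 11:1, 12:2, 18:2, 19:2
Max frequency = 2
Mode = 8, 12, 18, 19

Mode = 8, 12, 18, 19


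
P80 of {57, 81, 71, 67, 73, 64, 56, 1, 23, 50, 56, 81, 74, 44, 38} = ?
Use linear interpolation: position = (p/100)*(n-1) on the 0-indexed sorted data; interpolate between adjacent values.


Sorted: 1, 23, 38, 44, 50, 56, 56, 57, 64, 67, 71, 73, 74, 81, 81
n = 15
Index = 80/100 * 14 = 11.2000
Lower = data[11] = 73, Upper = data[12] = 74
P80 = 73 + 0.2000*(1) = 73.2000

P80 = 73.2000


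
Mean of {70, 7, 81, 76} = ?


Sum = 70 + 7 + 81 + 76 = 234
n = 4
Mean = 234/4 = 58.5000

Mean = 58.5000


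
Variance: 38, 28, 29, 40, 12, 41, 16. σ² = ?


Mean = 29.1429
Squared deviations: 78.4490, 1.3061, 0.0204, 117.8776, 293.8776, 140.5918, 172.7347
Sum = 804.8571
Variance = 804.8571/7 = 114.9796

Variance = 114.9796


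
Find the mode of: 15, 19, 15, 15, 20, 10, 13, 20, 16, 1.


Frequencies: 1:1, 10:1, 13:1, 15:3, 16:1, 19:1, 20:2
Max frequency = 3
Mode = 15

Mode = 15


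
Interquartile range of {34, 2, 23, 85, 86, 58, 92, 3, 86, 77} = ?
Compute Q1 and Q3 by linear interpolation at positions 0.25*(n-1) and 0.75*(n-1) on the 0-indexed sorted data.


Sorted: 2, 3, 23, 34, 58, 77, 85, 86, 86, 92
Q1 (25th %ile) = 25.7500
Q3 (75th %ile) = 85.7500
IQR = 85.7500 - 25.7500 = 60.0000

IQR = 60.0000


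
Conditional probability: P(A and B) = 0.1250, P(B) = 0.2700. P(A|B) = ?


P(A|B) = 0.1250/0.2700 = 0.4630

P(A|B) = 0.4630


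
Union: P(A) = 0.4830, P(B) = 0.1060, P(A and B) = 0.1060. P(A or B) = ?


P(A∪B) = 0.4830 + 0.1060 - 0.1060
= 0.5890 - 0.1060
= 0.4830

P(A∪B) = 0.4830


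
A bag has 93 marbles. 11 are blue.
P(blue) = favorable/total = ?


P = 11/93 = 0.1183

P = 0.1183


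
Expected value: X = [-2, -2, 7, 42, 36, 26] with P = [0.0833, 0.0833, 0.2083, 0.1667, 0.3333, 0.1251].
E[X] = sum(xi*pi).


E[X] = -2*0.0833 - 2*0.0833 + 7*0.2083 + 42*0.1667 + 36*0.3333 + 26*0.1251
= -0.1666 - 0.1666 + 1.4581 + 7.0014 + 11.9988 + 3.2526
= 23.3777

E[X] = 23.3777


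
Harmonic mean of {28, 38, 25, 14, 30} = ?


Sum of reciprocals = 1/28 + 1/38 + 1/25 + 1/14 + 1/30 = 0.206792
HM = 5/0.206792 = 24.1789

HM = 24.1789


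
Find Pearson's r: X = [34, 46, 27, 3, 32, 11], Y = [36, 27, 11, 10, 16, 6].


Mean X = 25.5000, Mean Y = 17.6667
SD X = 14.453950, SD Y = 10.530379
Cov = 111.333333
r = 111.333333/(14.453950*10.530379) = 0.7315

r = 0.7315


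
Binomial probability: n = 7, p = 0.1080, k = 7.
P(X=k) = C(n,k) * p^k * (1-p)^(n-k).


C(7,7) = 1
p^7 = 1.713824e-07
(1-p)^0 = 1.000000
P = 1 * 1.713824e-07 * 1.000000 = 1.7138e-07

P(X=7) = 1.7138e-07


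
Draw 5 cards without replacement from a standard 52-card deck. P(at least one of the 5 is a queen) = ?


P(at least one) = 1 - P(none)
P(none) = (48/52) × (47/51) × (46/50) × (45/49) × (44/48) = 0.658842
P(at least one) = 1 - 0.658842 = 0.3412

P = 0.3412


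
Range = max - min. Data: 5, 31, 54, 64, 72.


Max = 72, Min = 5
Range = 72 - 5 = 67

Range = 67


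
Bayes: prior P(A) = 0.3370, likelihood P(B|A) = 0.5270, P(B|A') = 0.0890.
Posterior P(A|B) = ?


P(B) = P(B|A)*P(A) + P(B|A')*P(A')
= 0.5270*0.3370 + 0.0890*0.6630
= 0.177599 + 0.059007 = 0.236606
P(A|B) = 0.177599/0.236606 = 0.7506

P(A|B) = 0.7506


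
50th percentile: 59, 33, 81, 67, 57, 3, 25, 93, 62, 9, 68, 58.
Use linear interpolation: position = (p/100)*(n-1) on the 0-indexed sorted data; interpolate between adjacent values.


Sorted: 3, 9, 25, 33, 57, 58, 59, 62, 67, 68, 81, 93
n = 12
Index = 50/100 * 11 = 5.5000
Lower = data[5] = 58, Upper = data[6] = 59
P50 = 58 + 0.5000*(1) = 58.5000

P50 = 58.5000
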